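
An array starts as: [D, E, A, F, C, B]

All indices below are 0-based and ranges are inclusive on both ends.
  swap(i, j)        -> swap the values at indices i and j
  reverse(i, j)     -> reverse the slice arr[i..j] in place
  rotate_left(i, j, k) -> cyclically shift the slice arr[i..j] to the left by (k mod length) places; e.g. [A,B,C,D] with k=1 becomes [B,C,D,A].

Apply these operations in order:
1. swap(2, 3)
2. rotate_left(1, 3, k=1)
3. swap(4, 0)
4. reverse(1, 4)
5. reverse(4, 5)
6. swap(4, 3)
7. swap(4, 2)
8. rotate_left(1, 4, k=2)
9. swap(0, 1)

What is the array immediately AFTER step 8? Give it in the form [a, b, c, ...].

Answer: [C, B, E, D, A, F]

Derivation:
After 1 (swap(2, 3)): [D, E, F, A, C, B]
After 2 (rotate_left(1, 3, k=1)): [D, F, A, E, C, B]
After 3 (swap(4, 0)): [C, F, A, E, D, B]
After 4 (reverse(1, 4)): [C, D, E, A, F, B]
After 5 (reverse(4, 5)): [C, D, E, A, B, F]
After 6 (swap(4, 3)): [C, D, E, B, A, F]
After 7 (swap(4, 2)): [C, D, A, B, E, F]
After 8 (rotate_left(1, 4, k=2)): [C, B, E, D, A, F]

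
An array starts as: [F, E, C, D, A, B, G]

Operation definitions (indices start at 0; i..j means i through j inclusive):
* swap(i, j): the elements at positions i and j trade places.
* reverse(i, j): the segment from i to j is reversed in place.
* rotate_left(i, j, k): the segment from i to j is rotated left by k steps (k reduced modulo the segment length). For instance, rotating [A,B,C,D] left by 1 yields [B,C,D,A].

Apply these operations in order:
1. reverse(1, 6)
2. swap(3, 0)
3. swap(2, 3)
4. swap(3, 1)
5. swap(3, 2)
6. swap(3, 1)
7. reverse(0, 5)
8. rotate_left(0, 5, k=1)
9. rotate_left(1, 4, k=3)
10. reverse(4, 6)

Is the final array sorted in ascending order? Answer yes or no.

Answer: no

Derivation:
After 1 (reverse(1, 6)): [F, G, B, A, D, C, E]
After 2 (swap(3, 0)): [A, G, B, F, D, C, E]
After 3 (swap(2, 3)): [A, G, F, B, D, C, E]
After 4 (swap(3, 1)): [A, B, F, G, D, C, E]
After 5 (swap(3, 2)): [A, B, G, F, D, C, E]
After 6 (swap(3, 1)): [A, F, G, B, D, C, E]
After 7 (reverse(0, 5)): [C, D, B, G, F, A, E]
After 8 (rotate_left(0, 5, k=1)): [D, B, G, F, A, C, E]
After 9 (rotate_left(1, 4, k=3)): [D, A, B, G, F, C, E]
After 10 (reverse(4, 6)): [D, A, B, G, E, C, F]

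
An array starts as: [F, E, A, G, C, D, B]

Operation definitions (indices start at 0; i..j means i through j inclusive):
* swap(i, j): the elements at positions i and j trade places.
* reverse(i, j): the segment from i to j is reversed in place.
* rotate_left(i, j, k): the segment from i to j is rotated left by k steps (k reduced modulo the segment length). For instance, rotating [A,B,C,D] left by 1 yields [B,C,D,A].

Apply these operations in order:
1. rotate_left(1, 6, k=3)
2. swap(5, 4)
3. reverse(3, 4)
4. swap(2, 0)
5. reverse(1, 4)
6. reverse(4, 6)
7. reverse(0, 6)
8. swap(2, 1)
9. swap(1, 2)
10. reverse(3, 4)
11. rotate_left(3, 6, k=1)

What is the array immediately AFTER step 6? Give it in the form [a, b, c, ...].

Answer: [D, B, A, F, G, E, C]

Derivation:
After 1 (rotate_left(1, 6, k=3)): [F, C, D, B, E, A, G]
After 2 (swap(5, 4)): [F, C, D, B, A, E, G]
After 3 (reverse(3, 4)): [F, C, D, A, B, E, G]
After 4 (swap(2, 0)): [D, C, F, A, B, E, G]
After 5 (reverse(1, 4)): [D, B, A, F, C, E, G]
After 6 (reverse(4, 6)): [D, B, A, F, G, E, C]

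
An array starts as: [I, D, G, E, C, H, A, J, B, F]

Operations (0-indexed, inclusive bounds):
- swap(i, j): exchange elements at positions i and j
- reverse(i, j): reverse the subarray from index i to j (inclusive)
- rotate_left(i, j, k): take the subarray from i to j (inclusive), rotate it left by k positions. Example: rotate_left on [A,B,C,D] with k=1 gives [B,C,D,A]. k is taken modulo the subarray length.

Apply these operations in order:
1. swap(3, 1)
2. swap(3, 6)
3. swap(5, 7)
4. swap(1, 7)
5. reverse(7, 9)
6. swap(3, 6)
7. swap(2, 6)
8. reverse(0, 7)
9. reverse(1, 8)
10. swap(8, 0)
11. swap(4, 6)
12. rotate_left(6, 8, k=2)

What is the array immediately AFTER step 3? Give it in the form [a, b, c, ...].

After 1 (swap(3, 1)): [I, E, G, D, C, H, A, J, B, F]
After 2 (swap(3, 6)): [I, E, G, A, C, H, D, J, B, F]
After 3 (swap(5, 7)): [I, E, G, A, C, J, D, H, B, F]

Answer: [I, E, G, A, C, J, D, H, B, F]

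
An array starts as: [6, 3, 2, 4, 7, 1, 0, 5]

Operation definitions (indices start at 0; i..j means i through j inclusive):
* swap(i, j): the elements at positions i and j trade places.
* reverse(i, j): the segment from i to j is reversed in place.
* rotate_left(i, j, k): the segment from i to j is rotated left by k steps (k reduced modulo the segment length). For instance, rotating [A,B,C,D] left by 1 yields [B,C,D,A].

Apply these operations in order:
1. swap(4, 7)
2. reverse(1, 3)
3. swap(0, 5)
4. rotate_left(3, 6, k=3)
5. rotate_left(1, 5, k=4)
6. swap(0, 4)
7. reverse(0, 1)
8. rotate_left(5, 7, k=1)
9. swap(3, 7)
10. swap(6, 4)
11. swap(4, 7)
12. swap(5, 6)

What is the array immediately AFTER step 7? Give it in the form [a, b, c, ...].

After 1 (swap(4, 7)): [6, 3, 2, 4, 5, 1, 0, 7]
After 2 (reverse(1, 3)): [6, 4, 2, 3, 5, 1, 0, 7]
After 3 (swap(0, 5)): [1, 4, 2, 3, 5, 6, 0, 7]
After 4 (rotate_left(3, 6, k=3)): [1, 4, 2, 0, 3, 5, 6, 7]
After 5 (rotate_left(1, 5, k=4)): [1, 5, 4, 2, 0, 3, 6, 7]
After 6 (swap(0, 4)): [0, 5, 4, 2, 1, 3, 6, 7]
After 7 (reverse(0, 1)): [5, 0, 4, 2, 1, 3, 6, 7]

Answer: [5, 0, 4, 2, 1, 3, 6, 7]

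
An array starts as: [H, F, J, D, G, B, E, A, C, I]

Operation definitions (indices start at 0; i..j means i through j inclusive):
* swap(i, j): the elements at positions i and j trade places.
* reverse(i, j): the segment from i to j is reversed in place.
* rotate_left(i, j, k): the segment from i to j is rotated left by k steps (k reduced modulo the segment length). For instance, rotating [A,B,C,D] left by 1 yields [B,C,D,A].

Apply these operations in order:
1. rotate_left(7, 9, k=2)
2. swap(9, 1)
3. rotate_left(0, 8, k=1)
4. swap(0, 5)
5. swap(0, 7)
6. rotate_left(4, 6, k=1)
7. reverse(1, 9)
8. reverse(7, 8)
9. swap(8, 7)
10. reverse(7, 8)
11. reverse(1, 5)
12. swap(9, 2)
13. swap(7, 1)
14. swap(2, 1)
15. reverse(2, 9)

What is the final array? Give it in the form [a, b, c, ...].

After 1 (rotate_left(7, 9, k=2)): [H, F, J, D, G, B, E, I, A, C]
After 2 (swap(9, 1)): [H, C, J, D, G, B, E, I, A, F]
After 3 (rotate_left(0, 8, k=1)): [C, J, D, G, B, E, I, A, H, F]
After 4 (swap(0, 5)): [E, J, D, G, B, C, I, A, H, F]
After 5 (swap(0, 7)): [A, J, D, G, B, C, I, E, H, F]
After 6 (rotate_left(4, 6, k=1)): [A, J, D, G, C, I, B, E, H, F]
After 7 (reverse(1, 9)): [A, F, H, E, B, I, C, G, D, J]
After 8 (reverse(7, 8)): [A, F, H, E, B, I, C, D, G, J]
After 9 (swap(8, 7)): [A, F, H, E, B, I, C, G, D, J]
After 10 (reverse(7, 8)): [A, F, H, E, B, I, C, D, G, J]
After 11 (reverse(1, 5)): [A, I, B, E, H, F, C, D, G, J]
After 12 (swap(9, 2)): [A, I, J, E, H, F, C, D, G, B]
After 13 (swap(7, 1)): [A, D, J, E, H, F, C, I, G, B]
After 14 (swap(2, 1)): [A, J, D, E, H, F, C, I, G, B]
After 15 (reverse(2, 9)): [A, J, B, G, I, C, F, H, E, D]

Answer: [A, J, B, G, I, C, F, H, E, D]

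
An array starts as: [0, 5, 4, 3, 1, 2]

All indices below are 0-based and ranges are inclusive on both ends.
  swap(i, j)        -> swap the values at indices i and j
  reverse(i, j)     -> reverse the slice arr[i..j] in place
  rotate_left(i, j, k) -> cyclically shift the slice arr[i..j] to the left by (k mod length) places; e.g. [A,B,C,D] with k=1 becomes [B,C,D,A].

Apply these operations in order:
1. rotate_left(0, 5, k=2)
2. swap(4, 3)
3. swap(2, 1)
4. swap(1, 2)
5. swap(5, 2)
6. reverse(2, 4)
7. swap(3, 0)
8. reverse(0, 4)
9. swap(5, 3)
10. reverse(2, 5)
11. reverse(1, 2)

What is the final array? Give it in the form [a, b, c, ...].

After 1 (rotate_left(0, 5, k=2)): [4, 3, 1, 2, 0, 5]
After 2 (swap(4, 3)): [4, 3, 1, 0, 2, 5]
After 3 (swap(2, 1)): [4, 1, 3, 0, 2, 5]
After 4 (swap(1, 2)): [4, 3, 1, 0, 2, 5]
After 5 (swap(5, 2)): [4, 3, 5, 0, 2, 1]
After 6 (reverse(2, 4)): [4, 3, 2, 0, 5, 1]
After 7 (swap(3, 0)): [0, 3, 2, 4, 5, 1]
After 8 (reverse(0, 4)): [5, 4, 2, 3, 0, 1]
After 9 (swap(5, 3)): [5, 4, 2, 1, 0, 3]
After 10 (reverse(2, 5)): [5, 4, 3, 0, 1, 2]
After 11 (reverse(1, 2)): [5, 3, 4, 0, 1, 2]

Answer: [5, 3, 4, 0, 1, 2]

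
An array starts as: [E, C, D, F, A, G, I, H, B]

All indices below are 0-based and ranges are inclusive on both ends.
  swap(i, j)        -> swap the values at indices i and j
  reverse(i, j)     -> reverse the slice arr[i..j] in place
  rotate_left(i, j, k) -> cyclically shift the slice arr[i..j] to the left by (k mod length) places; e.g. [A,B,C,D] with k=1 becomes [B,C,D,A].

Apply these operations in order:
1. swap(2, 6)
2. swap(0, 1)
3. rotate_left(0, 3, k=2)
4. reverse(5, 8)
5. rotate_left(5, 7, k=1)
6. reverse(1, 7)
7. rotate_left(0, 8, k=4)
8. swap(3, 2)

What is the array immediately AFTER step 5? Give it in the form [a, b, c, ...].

After 1 (swap(2, 6)): [E, C, I, F, A, G, D, H, B]
After 2 (swap(0, 1)): [C, E, I, F, A, G, D, H, B]
After 3 (rotate_left(0, 3, k=2)): [I, F, C, E, A, G, D, H, B]
After 4 (reverse(5, 8)): [I, F, C, E, A, B, H, D, G]
After 5 (rotate_left(5, 7, k=1)): [I, F, C, E, A, H, D, B, G]

Answer: [I, F, C, E, A, H, D, B, G]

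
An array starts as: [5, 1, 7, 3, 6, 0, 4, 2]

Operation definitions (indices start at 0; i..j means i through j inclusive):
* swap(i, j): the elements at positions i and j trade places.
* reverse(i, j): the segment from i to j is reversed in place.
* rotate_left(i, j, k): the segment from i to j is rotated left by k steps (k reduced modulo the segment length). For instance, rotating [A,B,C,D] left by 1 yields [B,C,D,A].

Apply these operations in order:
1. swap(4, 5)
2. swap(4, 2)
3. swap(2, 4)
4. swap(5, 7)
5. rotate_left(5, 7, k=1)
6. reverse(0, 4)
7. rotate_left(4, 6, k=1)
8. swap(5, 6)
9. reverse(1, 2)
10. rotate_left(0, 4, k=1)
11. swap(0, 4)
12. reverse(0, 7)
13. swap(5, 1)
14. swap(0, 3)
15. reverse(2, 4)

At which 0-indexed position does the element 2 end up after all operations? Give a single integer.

Answer: 3

Derivation:
After 1 (swap(4, 5)): [5, 1, 7, 3, 0, 6, 4, 2]
After 2 (swap(4, 2)): [5, 1, 0, 3, 7, 6, 4, 2]
After 3 (swap(2, 4)): [5, 1, 7, 3, 0, 6, 4, 2]
After 4 (swap(5, 7)): [5, 1, 7, 3, 0, 2, 4, 6]
After 5 (rotate_left(5, 7, k=1)): [5, 1, 7, 3, 0, 4, 6, 2]
After 6 (reverse(0, 4)): [0, 3, 7, 1, 5, 4, 6, 2]
After 7 (rotate_left(4, 6, k=1)): [0, 3, 7, 1, 4, 6, 5, 2]
After 8 (swap(5, 6)): [0, 3, 7, 1, 4, 5, 6, 2]
After 9 (reverse(1, 2)): [0, 7, 3, 1, 4, 5, 6, 2]
After 10 (rotate_left(0, 4, k=1)): [7, 3, 1, 4, 0, 5, 6, 2]
After 11 (swap(0, 4)): [0, 3, 1, 4, 7, 5, 6, 2]
After 12 (reverse(0, 7)): [2, 6, 5, 7, 4, 1, 3, 0]
After 13 (swap(5, 1)): [2, 1, 5, 7, 4, 6, 3, 0]
After 14 (swap(0, 3)): [7, 1, 5, 2, 4, 6, 3, 0]
After 15 (reverse(2, 4)): [7, 1, 4, 2, 5, 6, 3, 0]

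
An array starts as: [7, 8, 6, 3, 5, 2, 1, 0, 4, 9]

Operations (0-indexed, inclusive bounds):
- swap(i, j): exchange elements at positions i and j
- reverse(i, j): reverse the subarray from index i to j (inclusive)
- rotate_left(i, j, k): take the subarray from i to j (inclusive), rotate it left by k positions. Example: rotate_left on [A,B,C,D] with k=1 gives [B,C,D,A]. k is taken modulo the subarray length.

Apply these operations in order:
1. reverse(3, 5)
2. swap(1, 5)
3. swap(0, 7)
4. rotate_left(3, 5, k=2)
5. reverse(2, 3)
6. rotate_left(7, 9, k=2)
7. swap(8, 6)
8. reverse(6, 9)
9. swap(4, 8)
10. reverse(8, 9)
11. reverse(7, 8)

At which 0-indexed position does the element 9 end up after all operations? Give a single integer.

Answer: 4

Derivation:
After 1 (reverse(3, 5)): [7, 8, 6, 2, 5, 3, 1, 0, 4, 9]
After 2 (swap(1, 5)): [7, 3, 6, 2, 5, 8, 1, 0, 4, 9]
After 3 (swap(0, 7)): [0, 3, 6, 2, 5, 8, 1, 7, 4, 9]
After 4 (rotate_left(3, 5, k=2)): [0, 3, 6, 8, 2, 5, 1, 7, 4, 9]
After 5 (reverse(2, 3)): [0, 3, 8, 6, 2, 5, 1, 7, 4, 9]
After 6 (rotate_left(7, 9, k=2)): [0, 3, 8, 6, 2, 5, 1, 9, 7, 4]
After 7 (swap(8, 6)): [0, 3, 8, 6, 2, 5, 7, 9, 1, 4]
After 8 (reverse(6, 9)): [0, 3, 8, 6, 2, 5, 4, 1, 9, 7]
After 9 (swap(4, 8)): [0, 3, 8, 6, 9, 5, 4, 1, 2, 7]
After 10 (reverse(8, 9)): [0, 3, 8, 6, 9, 5, 4, 1, 7, 2]
After 11 (reverse(7, 8)): [0, 3, 8, 6, 9, 5, 4, 7, 1, 2]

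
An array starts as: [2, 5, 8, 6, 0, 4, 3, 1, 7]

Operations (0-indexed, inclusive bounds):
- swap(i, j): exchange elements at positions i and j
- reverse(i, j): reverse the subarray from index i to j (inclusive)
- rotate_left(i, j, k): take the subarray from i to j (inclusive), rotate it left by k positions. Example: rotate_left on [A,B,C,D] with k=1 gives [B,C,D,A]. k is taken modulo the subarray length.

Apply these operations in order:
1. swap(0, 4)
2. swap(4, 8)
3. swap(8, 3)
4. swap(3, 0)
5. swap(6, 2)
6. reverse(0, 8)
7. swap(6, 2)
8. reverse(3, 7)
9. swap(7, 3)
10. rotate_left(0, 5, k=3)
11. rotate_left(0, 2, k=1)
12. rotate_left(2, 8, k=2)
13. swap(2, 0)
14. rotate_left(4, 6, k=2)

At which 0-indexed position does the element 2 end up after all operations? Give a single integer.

Answer: 4

Derivation:
After 1 (swap(0, 4)): [0, 5, 8, 6, 2, 4, 3, 1, 7]
After 2 (swap(4, 8)): [0, 5, 8, 6, 7, 4, 3, 1, 2]
After 3 (swap(8, 3)): [0, 5, 8, 2, 7, 4, 3, 1, 6]
After 4 (swap(3, 0)): [2, 5, 8, 0, 7, 4, 3, 1, 6]
After 5 (swap(6, 2)): [2, 5, 3, 0, 7, 4, 8, 1, 6]
After 6 (reverse(0, 8)): [6, 1, 8, 4, 7, 0, 3, 5, 2]
After 7 (swap(6, 2)): [6, 1, 3, 4, 7, 0, 8, 5, 2]
After 8 (reverse(3, 7)): [6, 1, 3, 5, 8, 0, 7, 4, 2]
After 9 (swap(7, 3)): [6, 1, 3, 4, 8, 0, 7, 5, 2]
After 10 (rotate_left(0, 5, k=3)): [4, 8, 0, 6, 1, 3, 7, 5, 2]
After 11 (rotate_left(0, 2, k=1)): [8, 0, 4, 6, 1, 3, 7, 5, 2]
After 12 (rotate_left(2, 8, k=2)): [8, 0, 1, 3, 7, 5, 2, 4, 6]
After 13 (swap(2, 0)): [1, 0, 8, 3, 7, 5, 2, 4, 6]
After 14 (rotate_left(4, 6, k=2)): [1, 0, 8, 3, 2, 7, 5, 4, 6]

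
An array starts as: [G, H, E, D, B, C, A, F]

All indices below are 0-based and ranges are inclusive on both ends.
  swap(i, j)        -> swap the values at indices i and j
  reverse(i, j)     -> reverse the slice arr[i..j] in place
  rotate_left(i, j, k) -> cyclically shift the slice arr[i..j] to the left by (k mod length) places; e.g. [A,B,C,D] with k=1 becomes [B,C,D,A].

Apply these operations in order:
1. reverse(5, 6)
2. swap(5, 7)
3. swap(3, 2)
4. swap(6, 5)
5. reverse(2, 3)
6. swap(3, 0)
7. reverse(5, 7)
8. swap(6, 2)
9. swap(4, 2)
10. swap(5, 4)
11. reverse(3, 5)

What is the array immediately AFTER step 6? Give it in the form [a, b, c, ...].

Answer: [D, H, E, G, B, C, F, A]

Derivation:
After 1 (reverse(5, 6)): [G, H, E, D, B, A, C, F]
After 2 (swap(5, 7)): [G, H, E, D, B, F, C, A]
After 3 (swap(3, 2)): [G, H, D, E, B, F, C, A]
After 4 (swap(6, 5)): [G, H, D, E, B, C, F, A]
After 5 (reverse(2, 3)): [G, H, E, D, B, C, F, A]
After 6 (swap(3, 0)): [D, H, E, G, B, C, F, A]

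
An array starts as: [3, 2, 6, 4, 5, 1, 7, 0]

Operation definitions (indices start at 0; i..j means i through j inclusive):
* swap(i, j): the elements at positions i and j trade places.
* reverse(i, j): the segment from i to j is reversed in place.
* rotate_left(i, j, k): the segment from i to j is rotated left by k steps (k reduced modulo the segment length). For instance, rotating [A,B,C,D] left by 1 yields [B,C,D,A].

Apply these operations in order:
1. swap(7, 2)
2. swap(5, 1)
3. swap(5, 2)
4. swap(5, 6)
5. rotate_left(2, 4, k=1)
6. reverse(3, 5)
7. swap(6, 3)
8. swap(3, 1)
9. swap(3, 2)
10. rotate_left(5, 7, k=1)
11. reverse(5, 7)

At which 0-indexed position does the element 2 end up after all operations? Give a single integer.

Answer: 4

Derivation:
After 1 (swap(7, 2)): [3, 2, 0, 4, 5, 1, 7, 6]
After 2 (swap(5, 1)): [3, 1, 0, 4, 5, 2, 7, 6]
After 3 (swap(5, 2)): [3, 1, 2, 4, 5, 0, 7, 6]
After 4 (swap(5, 6)): [3, 1, 2, 4, 5, 7, 0, 6]
After 5 (rotate_left(2, 4, k=1)): [3, 1, 4, 5, 2, 7, 0, 6]
After 6 (reverse(3, 5)): [3, 1, 4, 7, 2, 5, 0, 6]
After 7 (swap(6, 3)): [3, 1, 4, 0, 2, 5, 7, 6]
After 8 (swap(3, 1)): [3, 0, 4, 1, 2, 5, 7, 6]
After 9 (swap(3, 2)): [3, 0, 1, 4, 2, 5, 7, 6]
After 10 (rotate_left(5, 7, k=1)): [3, 0, 1, 4, 2, 7, 6, 5]
After 11 (reverse(5, 7)): [3, 0, 1, 4, 2, 5, 6, 7]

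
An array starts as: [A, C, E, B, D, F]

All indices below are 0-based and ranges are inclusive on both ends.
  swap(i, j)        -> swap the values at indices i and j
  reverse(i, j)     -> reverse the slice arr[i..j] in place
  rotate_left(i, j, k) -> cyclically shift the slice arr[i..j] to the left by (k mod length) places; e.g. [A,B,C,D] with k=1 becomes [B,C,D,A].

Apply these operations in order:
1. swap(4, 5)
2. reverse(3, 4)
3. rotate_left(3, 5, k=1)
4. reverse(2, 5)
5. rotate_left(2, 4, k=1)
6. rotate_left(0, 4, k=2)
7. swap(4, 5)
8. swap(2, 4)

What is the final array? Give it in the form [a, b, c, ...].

Answer: [D, B, E, A, F, C]

Derivation:
After 1 (swap(4, 5)): [A, C, E, B, F, D]
After 2 (reverse(3, 4)): [A, C, E, F, B, D]
After 3 (rotate_left(3, 5, k=1)): [A, C, E, B, D, F]
After 4 (reverse(2, 5)): [A, C, F, D, B, E]
After 5 (rotate_left(2, 4, k=1)): [A, C, D, B, F, E]
After 6 (rotate_left(0, 4, k=2)): [D, B, F, A, C, E]
After 7 (swap(4, 5)): [D, B, F, A, E, C]
After 8 (swap(2, 4)): [D, B, E, A, F, C]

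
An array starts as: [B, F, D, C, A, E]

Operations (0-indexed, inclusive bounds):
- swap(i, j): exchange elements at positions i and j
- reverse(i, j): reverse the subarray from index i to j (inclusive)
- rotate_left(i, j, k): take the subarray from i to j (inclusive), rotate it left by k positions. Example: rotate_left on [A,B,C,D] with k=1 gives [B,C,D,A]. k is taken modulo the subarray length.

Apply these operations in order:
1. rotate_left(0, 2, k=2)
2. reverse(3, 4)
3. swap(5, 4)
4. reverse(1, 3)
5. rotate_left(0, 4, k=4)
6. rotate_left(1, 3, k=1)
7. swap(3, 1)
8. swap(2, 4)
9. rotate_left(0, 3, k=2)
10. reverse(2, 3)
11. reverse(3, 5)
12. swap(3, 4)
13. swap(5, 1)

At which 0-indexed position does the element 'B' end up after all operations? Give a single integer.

Answer: 0

Derivation:
After 1 (rotate_left(0, 2, k=2)): [D, B, F, C, A, E]
After 2 (reverse(3, 4)): [D, B, F, A, C, E]
After 3 (swap(5, 4)): [D, B, F, A, E, C]
After 4 (reverse(1, 3)): [D, A, F, B, E, C]
After 5 (rotate_left(0, 4, k=4)): [E, D, A, F, B, C]
After 6 (rotate_left(1, 3, k=1)): [E, A, F, D, B, C]
After 7 (swap(3, 1)): [E, D, F, A, B, C]
After 8 (swap(2, 4)): [E, D, B, A, F, C]
After 9 (rotate_left(0, 3, k=2)): [B, A, E, D, F, C]
After 10 (reverse(2, 3)): [B, A, D, E, F, C]
After 11 (reverse(3, 5)): [B, A, D, C, F, E]
After 12 (swap(3, 4)): [B, A, D, F, C, E]
After 13 (swap(5, 1)): [B, E, D, F, C, A]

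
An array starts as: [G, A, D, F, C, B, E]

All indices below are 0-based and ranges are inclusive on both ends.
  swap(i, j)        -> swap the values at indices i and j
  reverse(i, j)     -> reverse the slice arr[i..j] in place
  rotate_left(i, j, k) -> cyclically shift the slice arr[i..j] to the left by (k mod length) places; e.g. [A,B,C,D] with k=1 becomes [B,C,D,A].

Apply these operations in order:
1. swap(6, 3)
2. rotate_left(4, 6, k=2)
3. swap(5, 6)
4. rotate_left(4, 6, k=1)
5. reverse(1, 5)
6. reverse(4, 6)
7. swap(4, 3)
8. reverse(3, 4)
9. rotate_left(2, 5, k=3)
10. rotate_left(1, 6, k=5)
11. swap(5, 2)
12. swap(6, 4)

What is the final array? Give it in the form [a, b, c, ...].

After 1 (swap(6, 3)): [G, A, D, E, C, B, F]
After 2 (rotate_left(4, 6, k=2)): [G, A, D, E, F, C, B]
After 3 (swap(5, 6)): [G, A, D, E, F, B, C]
After 4 (rotate_left(4, 6, k=1)): [G, A, D, E, B, C, F]
After 5 (reverse(1, 5)): [G, C, B, E, D, A, F]
After 6 (reverse(4, 6)): [G, C, B, E, F, A, D]
After 7 (swap(4, 3)): [G, C, B, F, E, A, D]
After 8 (reverse(3, 4)): [G, C, B, E, F, A, D]
After 9 (rotate_left(2, 5, k=3)): [G, C, A, B, E, F, D]
After 10 (rotate_left(1, 6, k=5)): [G, D, C, A, B, E, F]
After 11 (swap(5, 2)): [G, D, E, A, B, C, F]
After 12 (swap(6, 4)): [G, D, E, A, F, C, B]

Answer: [G, D, E, A, F, C, B]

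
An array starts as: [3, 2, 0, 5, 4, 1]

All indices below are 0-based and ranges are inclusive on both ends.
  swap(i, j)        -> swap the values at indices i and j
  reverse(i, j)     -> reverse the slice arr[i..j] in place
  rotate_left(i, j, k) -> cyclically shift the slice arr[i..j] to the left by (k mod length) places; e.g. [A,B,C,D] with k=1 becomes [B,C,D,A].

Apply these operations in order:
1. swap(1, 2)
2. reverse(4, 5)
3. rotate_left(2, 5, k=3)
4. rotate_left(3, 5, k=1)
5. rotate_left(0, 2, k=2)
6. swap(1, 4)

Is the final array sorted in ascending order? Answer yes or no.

Answer: no

Derivation:
After 1 (swap(1, 2)): [3, 0, 2, 5, 4, 1]
After 2 (reverse(4, 5)): [3, 0, 2, 5, 1, 4]
After 3 (rotate_left(2, 5, k=3)): [3, 0, 4, 2, 5, 1]
After 4 (rotate_left(3, 5, k=1)): [3, 0, 4, 5, 1, 2]
After 5 (rotate_left(0, 2, k=2)): [4, 3, 0, 5, 1, 2]
After 6 (swap(1, 4)): [4, 1, 0, 5, 3, 2]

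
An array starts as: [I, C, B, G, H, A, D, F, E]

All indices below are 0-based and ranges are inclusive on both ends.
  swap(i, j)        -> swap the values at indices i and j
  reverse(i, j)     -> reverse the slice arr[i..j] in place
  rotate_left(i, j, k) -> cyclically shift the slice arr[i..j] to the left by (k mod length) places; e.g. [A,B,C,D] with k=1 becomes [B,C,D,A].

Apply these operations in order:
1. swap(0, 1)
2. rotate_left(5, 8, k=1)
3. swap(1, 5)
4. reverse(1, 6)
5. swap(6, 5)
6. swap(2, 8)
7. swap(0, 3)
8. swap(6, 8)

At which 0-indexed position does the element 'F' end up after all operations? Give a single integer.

After 1 (swap(0, 1)): [C, I, B, G, H, A, D, F, E]
After 2 (rotate_left(5, 8, k=1)): [C, I, B, G, H, D, F, E, A]
After 3 (swap(1, 5)): [C, D, B, G, H, I, F, E, A]
After 4 (reverse(1, 6)): [C, F, I, H, G, B, D, E, A]
After 5 (swap(6, 5)): [C, F, I, H, G, D, B, E, A]
After 6 (swap(2, 8)): [C, F, A, H, G, D, B, E, I]
After 7 (swap(0, 3)): [H, F, A, C, G, D, B, E, I]
After 8 (swap(6, 8)): [H, F, A, C, G, D, I, E, B]

Answer: 1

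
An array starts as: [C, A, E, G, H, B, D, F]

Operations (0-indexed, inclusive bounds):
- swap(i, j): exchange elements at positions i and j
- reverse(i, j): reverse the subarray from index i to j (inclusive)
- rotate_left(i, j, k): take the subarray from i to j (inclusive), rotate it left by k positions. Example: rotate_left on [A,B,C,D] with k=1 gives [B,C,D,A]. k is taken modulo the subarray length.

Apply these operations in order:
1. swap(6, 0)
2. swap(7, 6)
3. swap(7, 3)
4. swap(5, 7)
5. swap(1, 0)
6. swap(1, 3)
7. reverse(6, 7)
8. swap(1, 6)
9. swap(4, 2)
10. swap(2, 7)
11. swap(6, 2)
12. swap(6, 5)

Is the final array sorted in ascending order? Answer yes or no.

Answer: yes

Derivation:
After 1 (swap(6, 0)): [D, A, E, G, H, B, C, F]
After 2 (swap(7, 6)): [D, A, E, G, H, B, F, C]
After 3 (swap(7, 3)): [D, A, E, C, H, B, F, G]
After 4 (swap(5, 7)): [D, A, E, C, H, G, F, B]
After 5 (swap(1, 0)): [A, D, E, C, H, G, F, B]
After 6 (swap(1, 3)): [A, C, E, D, H, G, F, B]
After 7 (reverse(6, 7)): [A, C, E, D, H, G, B, F]
After 8 (swap(1, 6)): [A, B, E, D, H, G, C, F]
After 9 (swap(4, 2)): [A, B, H, D, E, G, C, F]
After 10 (swap(2, 7)): [A, B, F, D, E, G, C, H]
After 11 (swap(6, 2)): [A, B, C, D, E, G, F, H]
After 12 (swap(6, 5)): [A, B, C, D, E, F, G, H]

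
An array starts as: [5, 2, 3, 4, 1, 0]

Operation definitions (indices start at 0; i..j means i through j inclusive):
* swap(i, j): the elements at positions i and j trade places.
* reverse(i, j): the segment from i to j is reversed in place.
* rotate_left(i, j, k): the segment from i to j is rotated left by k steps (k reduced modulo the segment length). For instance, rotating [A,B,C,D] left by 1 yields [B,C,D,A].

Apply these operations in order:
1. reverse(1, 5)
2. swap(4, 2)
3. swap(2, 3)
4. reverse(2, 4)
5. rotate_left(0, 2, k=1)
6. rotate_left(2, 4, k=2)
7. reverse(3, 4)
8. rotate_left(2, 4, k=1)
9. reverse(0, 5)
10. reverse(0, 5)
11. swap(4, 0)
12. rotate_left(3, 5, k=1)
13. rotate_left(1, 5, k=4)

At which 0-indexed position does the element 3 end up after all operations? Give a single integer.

Answer: 3

Derivation:
After 1 (reverse(1, 5)): [5, 0, 1, 4, 3, 2]
After 2 (swap(4, 2)): [5, 0, 3, 4, 1, 2]
After 3 (swap(2, 3)): [5, 0, 4, 3, 1, 2]
After 4 (reverse(2, 4)): [5, 0, 1, 3, 4, 2]
After 5 (rotate_left(0, 2, k=1)): [0, 1, 5, 3, 4, 2]
After 6 (rotate_left(2, 4, k=2)): [0, 1, 4, 5, 3, 2]
After 7 (reverse(3, 4)): [0, 1, 4, 3, 5, 2]
After 8 (rotate_left(2, 4, k=1)): [0, 1, 3, 5, 4, 2]
After 9 (reverse(0, 5)): [2, 4, 5, 3, 1, 0]
After 10 (reverse(0, 5)): [0, 1, 3, 5, 4, 2]
After 11 (swap(4, 0)): [4, 1, 3, 5, 0, 2]
After 12 (rotate_left(3, 5, k=1)): [4, 1, 3, 0, 2, 5]
After 13 (rotate_left(1, 5, k=4)): [4, 5, 1, 3, 0, 2]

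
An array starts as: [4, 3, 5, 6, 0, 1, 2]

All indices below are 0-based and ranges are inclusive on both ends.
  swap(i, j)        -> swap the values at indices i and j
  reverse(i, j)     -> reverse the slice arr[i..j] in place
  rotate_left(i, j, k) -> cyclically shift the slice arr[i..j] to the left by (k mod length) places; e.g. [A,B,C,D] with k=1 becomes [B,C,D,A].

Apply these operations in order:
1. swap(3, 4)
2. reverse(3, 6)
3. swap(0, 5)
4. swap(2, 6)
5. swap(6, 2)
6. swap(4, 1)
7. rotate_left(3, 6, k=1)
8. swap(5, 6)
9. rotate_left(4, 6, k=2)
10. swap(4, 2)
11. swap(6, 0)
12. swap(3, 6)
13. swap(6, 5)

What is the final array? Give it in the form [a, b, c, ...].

After 1 (swap(3, 4)): [4, 3, 5, 0, 6, 1, 2]
After 2 (reverse(3, 6)): [4, 3, 5, 2, 1, 6, 0]
After 3 (swap(0, 5)): [6, 3, 5, 2, 1, 4, 0]
After 4 (swap(2, 6)): [6, 3, 0, 2, 1, 4, 5]
After 5 (swap(6, 2)): [6, 3, 5, 2, 1, 4, 0]
After 6 (swap(4, 1)): [6, 1, 5, 2, 3, 4, 0]
After 7 (rotate_left(3, 6, k=1)): [6, 1, 5, 3, 4, 0, 2]
After 8 (swap(5, 6)): [6, 1, 5, 3, 4, 2, 0]
After 9 (rotate_left(4, 6, k=2)): [6, 1, 5, 3, 0, 4, 2]
After 10 (swap(4, 2)): [6, 1, 0, 3, 5, 4, 2]
After 11 (swap(6, 0)): [2, 1, 0, 3, 5, 4, 6]
After 12 (swap(3, 6)): [2, 1, 0, 6, 5, 4, 3]
After 13 (swap(6, 5)): [2, 1, 0, 6, 5, 3, 4]

Answer: [2, 1, 0, 6, 5, 3, 4]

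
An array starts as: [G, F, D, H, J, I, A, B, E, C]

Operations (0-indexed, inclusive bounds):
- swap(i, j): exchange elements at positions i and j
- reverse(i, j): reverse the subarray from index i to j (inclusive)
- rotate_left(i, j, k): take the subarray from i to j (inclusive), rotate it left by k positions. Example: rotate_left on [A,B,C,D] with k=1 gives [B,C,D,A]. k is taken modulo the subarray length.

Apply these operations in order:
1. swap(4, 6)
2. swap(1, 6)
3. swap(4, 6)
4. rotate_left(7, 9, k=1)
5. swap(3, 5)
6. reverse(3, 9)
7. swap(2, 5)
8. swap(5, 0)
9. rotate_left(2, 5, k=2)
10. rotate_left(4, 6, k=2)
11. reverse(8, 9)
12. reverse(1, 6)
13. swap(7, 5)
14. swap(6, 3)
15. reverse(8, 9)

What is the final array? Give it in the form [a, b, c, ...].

Answer: [D, B, E, J, G, H, A, C, F, I]

Derivation:
After 1 (swap(4, 6)): [G, F, D, H, A, I, J, B, E, C]
After 2 (swap(1, 6)): [G, J, D, H, A, I, F, B, E, C]
After 3 (swap(4, 6)): [G, J, D, H, F, I, A, B, E, C]
After 4 (rotate_left(7, 9, k=1)): [G, J, D, H, F, I, A, E, C, B]
After 5 (swap(3, 5)): [G, J, D, I, F, H, A, E, C, B]
After 6 (reverse(3, 9)): [G, J, D, B, C, E, A, H, F, I]
After 7 (swap(2, 5)): [G, J, E, B, C, D, A, H, F, I]
After 8 (swap(5, 0)): [D, J, E, B, C, G, A, H, F, I]
After 9 (rotate_left(2, 5, k=2)): [D, J, C, G, E, B, A, H, F, I]
After 10 (rotate_left(4, 6, k=2)): [D, J, C, G, A, E, B, H, F, I]
After 11 (reverse(8, 9)): [D, J, C, G, A, E, B, H, I, F]
After 12 (reverse(1, 6)): [D, B, E, A, G, C, J, H, I, F]
After 13 (swap(7, 5)): [D, B, E, A, G, H, J, C, I, F]
After 14 (swap(6, 3)): [D, B, E, J, G, H, A, C, I, F]
After 15 (reverse(8, 9)): [D, B, E, J, G, H, A, C, F, I]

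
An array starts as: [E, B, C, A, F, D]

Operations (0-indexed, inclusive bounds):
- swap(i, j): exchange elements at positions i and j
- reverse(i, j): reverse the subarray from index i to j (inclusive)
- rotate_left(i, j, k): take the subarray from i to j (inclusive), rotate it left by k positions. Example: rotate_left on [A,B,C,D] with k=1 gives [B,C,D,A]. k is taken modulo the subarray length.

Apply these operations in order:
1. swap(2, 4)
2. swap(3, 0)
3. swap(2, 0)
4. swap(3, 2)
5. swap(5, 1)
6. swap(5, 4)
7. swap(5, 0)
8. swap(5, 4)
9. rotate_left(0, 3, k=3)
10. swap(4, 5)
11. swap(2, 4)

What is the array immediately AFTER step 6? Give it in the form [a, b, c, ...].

After 1 (swap(2, 4)): [E, B, F, A, C, D]
After 2 (swap(3, 0)): [A, B, F, E, C, D]
After 3 (swap(2, 0)): [F, B, A, E, C, D]
After 4 (swap(3, 2)): [F, B, E, A, C, D]
After 5 (swap(5, 1)): [F, D, E, A, C, B]
After 6 (swap(5, 4)): [F, D, E, A, B, C]

Answer: [F, D, E, A, B, C]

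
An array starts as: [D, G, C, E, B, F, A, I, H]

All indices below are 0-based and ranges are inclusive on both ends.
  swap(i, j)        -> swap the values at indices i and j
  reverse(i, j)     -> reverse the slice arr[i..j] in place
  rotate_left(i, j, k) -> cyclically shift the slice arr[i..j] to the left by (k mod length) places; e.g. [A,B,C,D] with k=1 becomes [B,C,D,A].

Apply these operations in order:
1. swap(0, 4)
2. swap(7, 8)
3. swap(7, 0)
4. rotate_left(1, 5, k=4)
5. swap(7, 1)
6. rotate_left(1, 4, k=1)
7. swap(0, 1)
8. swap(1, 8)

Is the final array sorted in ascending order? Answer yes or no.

After 1 (swap(0, 4)): [B, G, C, E, D, F, A, I, H]
After 2 (swap(7, 8)): [B, G, C, E, D, F, A, H, I]
After 3 (swap(7, 0)): [H, G, C, E, D, F, A, B, I]
After 4 (rotate_left(1, 5, k=4)): [H, F, G, C, E, D, A, B, I]
After 5 (swap(7, 1)): [H, B, G, C, E, D, A, F, I]
After 6 (rotate_left(1, 4, k=1)): [H, G, C, E, B, D, A, F, I]
After 7 (swap(0, 1)): [G, H, C, E, B, D, A, F, I]
After 8 (swap(1, 8)): [G, I, C, E, B, D, A, F, H]

Answer: no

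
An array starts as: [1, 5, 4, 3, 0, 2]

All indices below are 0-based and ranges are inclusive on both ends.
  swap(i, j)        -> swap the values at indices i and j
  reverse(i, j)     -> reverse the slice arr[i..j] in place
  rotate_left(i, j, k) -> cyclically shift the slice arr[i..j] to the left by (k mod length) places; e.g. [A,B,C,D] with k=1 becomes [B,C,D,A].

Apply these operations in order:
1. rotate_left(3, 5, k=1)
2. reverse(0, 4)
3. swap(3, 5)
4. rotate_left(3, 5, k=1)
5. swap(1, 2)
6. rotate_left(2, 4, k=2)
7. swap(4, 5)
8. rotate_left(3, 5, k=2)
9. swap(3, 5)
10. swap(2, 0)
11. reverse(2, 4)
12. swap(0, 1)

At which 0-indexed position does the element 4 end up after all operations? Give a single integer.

Answer: 0

Derivation:
After 1 (rotate_left(3, 5, k=1)): [1, 5, 4, 0, 2, 3]
After 2 (reverse(0, 4)): [2, 0, 4, 5, 1, 3]
After 3 (swap(3, 5)): [2, 0, 4, 3, 1, 5]
After 4 (rotate_left(3, 5, k=1)): [2, 0, 4, 1, 5, 3]
After 5 (swap(1, 2)): [2, 4, 0, 1, 5, 3]
After 6 (rotate_left(2, 4, k=2)): [2, 4, 5, 0, 1, 3]
After 7 (swap(4, 5)): [2, 4, 5, 0, 3, 1]
After 8 (rotate_left(3, 5, k=2)): [2, 4, 5, 1, 0, 3]
After 9 (swap(3, 5)): [2, 4, 5, 3, 0, 1]
After 10 (swap(2, 0)): [5, 4, 2, 3, 0, 1]
After 11 (reverse(2, 4)): [5, 4, 0, 3, 2, 1]
After 12 (swap(0, 1)): [4, 5, 0, 3, 2, 1]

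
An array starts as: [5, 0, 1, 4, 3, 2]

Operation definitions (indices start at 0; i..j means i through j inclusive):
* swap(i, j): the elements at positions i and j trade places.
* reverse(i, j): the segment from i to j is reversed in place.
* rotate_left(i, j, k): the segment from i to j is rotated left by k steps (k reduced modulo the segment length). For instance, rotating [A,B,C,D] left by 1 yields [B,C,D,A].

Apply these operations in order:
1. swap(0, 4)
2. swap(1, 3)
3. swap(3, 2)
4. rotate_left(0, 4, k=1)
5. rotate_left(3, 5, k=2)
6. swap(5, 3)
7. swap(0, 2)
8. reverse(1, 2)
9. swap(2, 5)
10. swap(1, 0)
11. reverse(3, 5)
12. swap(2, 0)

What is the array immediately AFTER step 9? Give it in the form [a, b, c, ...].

Answer: [1, 4, 2, 3, 5, 0]

Derivation:
After 1 (swap(0, 4)): [3, 0, 1, 4, 5, 2]
After 2 (swap(1, 3)): [3, 4, 1, 0, 5, 2]
After 3 (swap(3, 2)): [3, 4, 0, 1, 5, 2]
After 4 (rotate_left(0, 4, k=1)): [4, 0, 1, 5, 3, 2]
After 5 (rotate_left(3, 5, k=2)): [4, 0, 1, 2, 5, 3]
After 6 (swap(5, 3)): [4, 0, 1, 3, 5, 2]
After 7 (swap(0, 2)): [1, 0, 4, 3, 5, 2]
After 8 (reverse(1, 2)): [1, 4, 0, 3, 5, 2]
After 9 (swap(2, 5)): [1, 4, 2, 3, 5, 0]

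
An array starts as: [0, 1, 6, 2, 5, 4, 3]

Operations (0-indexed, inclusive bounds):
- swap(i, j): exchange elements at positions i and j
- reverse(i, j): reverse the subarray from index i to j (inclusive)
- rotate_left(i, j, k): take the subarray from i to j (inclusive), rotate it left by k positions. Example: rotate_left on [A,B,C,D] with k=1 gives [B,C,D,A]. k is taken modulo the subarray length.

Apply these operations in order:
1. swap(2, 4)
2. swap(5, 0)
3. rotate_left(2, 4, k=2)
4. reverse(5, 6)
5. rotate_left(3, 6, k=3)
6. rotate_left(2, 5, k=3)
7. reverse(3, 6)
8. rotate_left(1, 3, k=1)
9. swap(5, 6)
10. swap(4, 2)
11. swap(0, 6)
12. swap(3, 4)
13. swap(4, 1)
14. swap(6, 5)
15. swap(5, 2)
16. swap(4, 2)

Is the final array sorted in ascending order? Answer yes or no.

After 1 (swap(2, 4)): [0, 1, 5, 2, 6, 4, 3]
After 2 (swap(5, 0)): [4, 1, 5, 2, 6, 0, 3]
After 3 (rotate_left(2, 4, k=2)): [4, 1, 6, 5, 2, 0, 3]
After 4 (reverse(5, 6)): [4, 1, 6, 5, 2, 3, 0]
After 5 (rotate_left(3, 6, k=3)): [4, 1, 6, 0, 5, 2, 3]
After 6 (rotate_left(2, 5, k=3)): [4, 1, 2, 6, 0, 5, 3]
After 7 (reverse(3, 6)): [4, 1, 2, 3, 5, 0, 6]
After 8 (rotate_left(1, 3, k=1)): [4, 2, 3, 1, 5, 0, 6]
After 9 (swap(5, 6)): [4, 2, 3, 1, 5, 6, 0]
After 10 (swap(4, 2)): [4, 2, 5, 1, 3, 6, 0]
After 11 (swap(0, 6)): [0, 2, 5, 1, 3, 6, 4]
After 12 (swap(3, 4)): [0, 2, 5, 3, 1, 6, 4]
After 13 (swap(4, 1)): [0, 1, 5, 3, 2, 6, 4]
After 14 (swap(6, 5)): [0, 1, 5, 3, 2, 4, 6]
After 15 (swap(5, 2)): [0, 1, 4, 3, 2, 5, 6]
After 16 (swap(4, 2)): [0, 1, 2, 3, 4, 5, 6]

Answer: yes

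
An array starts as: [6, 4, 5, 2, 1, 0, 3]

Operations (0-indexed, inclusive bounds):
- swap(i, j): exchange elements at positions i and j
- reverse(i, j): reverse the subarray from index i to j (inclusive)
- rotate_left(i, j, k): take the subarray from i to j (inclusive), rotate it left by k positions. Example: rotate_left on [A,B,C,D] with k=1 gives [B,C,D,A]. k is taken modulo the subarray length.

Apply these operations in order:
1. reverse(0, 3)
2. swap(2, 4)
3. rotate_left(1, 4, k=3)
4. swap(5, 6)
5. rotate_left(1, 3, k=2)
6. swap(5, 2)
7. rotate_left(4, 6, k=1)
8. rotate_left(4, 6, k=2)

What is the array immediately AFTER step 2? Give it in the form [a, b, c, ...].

After 1 (reverse(0, 3)): [2, 5, 4, 6, 1, 0, 3]
After 2 (swap(2, 4)): [2, 5, 1, 6, 4, 0, 3]

Answer: [2, 5, 1, 6, 4, 0, 3]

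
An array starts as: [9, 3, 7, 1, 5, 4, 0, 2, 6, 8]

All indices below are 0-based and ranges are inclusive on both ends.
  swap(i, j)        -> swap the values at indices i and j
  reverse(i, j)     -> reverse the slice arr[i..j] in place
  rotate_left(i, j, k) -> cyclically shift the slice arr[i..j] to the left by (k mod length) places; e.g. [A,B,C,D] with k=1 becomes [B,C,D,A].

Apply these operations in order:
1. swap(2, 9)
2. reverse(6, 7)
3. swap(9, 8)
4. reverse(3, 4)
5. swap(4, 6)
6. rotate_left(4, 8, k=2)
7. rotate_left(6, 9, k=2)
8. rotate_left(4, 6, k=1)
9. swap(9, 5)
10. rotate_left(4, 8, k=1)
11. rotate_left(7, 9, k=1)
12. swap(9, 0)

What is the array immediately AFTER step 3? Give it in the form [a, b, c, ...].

After 1 (swap(2, 9)): [9, 3, 8, 1, 5, 4, 0, 2, 6, 7]
After 2 (reverse(6, 7)): [9, 3, 8, 1, 5, 4, 2, 0, 6, 7]
After 3 (swap(9, 8)): [9, 3, 8, 1, 5, 4, 2, 0, 7, 6]

Answer: [9, 3, 8, 1, 5, 4, 2, 0, 7, 6]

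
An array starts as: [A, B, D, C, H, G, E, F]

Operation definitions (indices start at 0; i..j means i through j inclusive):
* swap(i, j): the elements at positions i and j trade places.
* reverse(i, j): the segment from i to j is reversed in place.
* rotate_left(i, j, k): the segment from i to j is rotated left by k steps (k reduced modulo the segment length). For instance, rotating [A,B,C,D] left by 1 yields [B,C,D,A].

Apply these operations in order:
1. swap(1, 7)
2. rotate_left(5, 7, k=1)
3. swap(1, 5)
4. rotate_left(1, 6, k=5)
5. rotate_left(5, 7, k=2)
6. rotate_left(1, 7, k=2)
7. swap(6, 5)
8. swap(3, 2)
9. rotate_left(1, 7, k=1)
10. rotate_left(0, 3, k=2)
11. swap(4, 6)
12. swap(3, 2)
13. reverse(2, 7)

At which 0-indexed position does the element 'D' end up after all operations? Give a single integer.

Answer: 2

Derivation:
After 1 (swap(1, 7)): [A, F, D, C, H, G, E, B]
After 2 (rotate_left(5, 7, k=1)): [A, F, D, C, H, E, B, G]
After 3 (swap(1, 5)): [A, E, D, C, H, F, B, G]
After 4 (rotate_left(1, 6, k=5)): [A, B, E, D, C, H, F, G]
After 5 (rotate_left(5, 7, k=2)): [A, B, E, D, C, G, H, F]
After 6 (rotate_left(1, 7, k=2)): [A, D, C, G, H, F, B, E]
After 7 (swap(6, 5)): [A, D, C, G, H, B, F, E]
After 8 (swap(3, 2)): [A, D, G, C, H, B, F, E]
After 9 (rotate_left(1, 7, k=1)): [A, G, C, H, B, F, E, D]
After 10 (rotate_left(0, 3, k=2)): [C, H, A, G, B, F, E, D]
After 11 (swap(4, 6)): [C, H, A, G, E, F, B, D]
After 12 (swap(3, 2)): [C, H, G, A, E, F, B, D]
After 13 (reverse(2, 7)): [C, H, D, B, F, E, A, G]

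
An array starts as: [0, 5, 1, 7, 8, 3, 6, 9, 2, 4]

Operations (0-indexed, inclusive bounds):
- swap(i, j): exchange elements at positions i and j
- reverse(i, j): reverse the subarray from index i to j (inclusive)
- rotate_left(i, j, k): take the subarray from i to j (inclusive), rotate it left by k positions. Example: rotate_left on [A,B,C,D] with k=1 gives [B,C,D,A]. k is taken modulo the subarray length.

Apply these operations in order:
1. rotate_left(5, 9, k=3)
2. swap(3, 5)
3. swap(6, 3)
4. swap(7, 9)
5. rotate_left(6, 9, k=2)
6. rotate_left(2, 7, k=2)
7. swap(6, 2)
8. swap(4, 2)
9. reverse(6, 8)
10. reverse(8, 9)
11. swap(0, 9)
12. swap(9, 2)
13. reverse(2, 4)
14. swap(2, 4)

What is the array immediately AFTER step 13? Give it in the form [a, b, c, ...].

Answer: [8, 5, 1, 7, 0, 3, 2, 4, 9, 6]

Derivation:
After 1 (rotate_left(5, 9, k=3)): [0, 5, 1, 7, 8, 2, 4, 3, 6, 9]
After 2 (swap(3, 5)): [0, 5, 1, 2, 8, 7, 4, 3, 6, 9]
After 3 (swap(6, 3)): [0, 5, 1, 4, 8, 7, 2, 3, 6, 9]
After 4 (swap(7, 9)): [0, 5, 1, 4, 8, 7, 2, 9, 6, 3]
After 5 (rotate_left(6, 9, k=2)): [0, 5, 1, 4, 8, 7, 6, 3, 2, 9]
After 6 (rotate_left(2, 7, k=2)): [0, 5, 8, 7, 6, 3, 1, 4, 2, 9]
After 7 (swap(6, 2)): [0, 5, 1, 7, 6, 3, 8, 4, 2, 9]
After 8 (swap(4, 2)): [0, 5, 6, 7, 1, 3, 8, 4, 2, 9]
After 9 (reverse(6, 8)): [0, 5, 6, 7, 1, 3, 2, 4, 8, 9]
After 10 (reverse(8, 9)): [0, 5, 6, 7, 1, 3, 2, 4, 9, 8]
After 11 (swap(0, 9)): [8, 5, 6, 7, 1, 3, 2, 4, 9, 0]
After 12 (swap(9, 2)): [8, 5, 0, 7, 1, 3, 2, 4, 9, 6]
After 13 (reverse(2, 4)): [8, 5, 1, 7, 0, 3, 2, 4, 9, 6]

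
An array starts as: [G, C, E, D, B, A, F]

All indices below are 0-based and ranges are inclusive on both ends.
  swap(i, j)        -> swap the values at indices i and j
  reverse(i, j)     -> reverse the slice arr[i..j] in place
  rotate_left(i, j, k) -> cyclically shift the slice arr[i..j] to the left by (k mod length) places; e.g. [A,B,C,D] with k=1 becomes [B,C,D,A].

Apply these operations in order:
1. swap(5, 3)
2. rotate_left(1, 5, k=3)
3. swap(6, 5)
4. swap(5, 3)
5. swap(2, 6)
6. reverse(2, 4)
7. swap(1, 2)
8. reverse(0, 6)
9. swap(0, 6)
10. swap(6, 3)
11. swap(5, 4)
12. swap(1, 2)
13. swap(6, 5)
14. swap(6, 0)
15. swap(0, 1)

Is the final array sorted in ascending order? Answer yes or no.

Answer: yes

Derivation:
After 1 (swap(5, 3)): [G, C, E, A, B, D, F]
After 2 (rotate_left(1, 5, k=3)): [G, B, D, C, E, A, F]
After 3 (swap(6, 5)): [G, B, D, C, E, F, A]
After 4 (swap(5, 3)): [G, B, D, F, E, C, A]
After 5 (swap(2, 6)): [G, B, A, F, E, C, D]
After 6 (reverse(2, 4)): [G, B, E, F, A, C, D]
After 7 (swap(1, 2)): [G, E, B, F, A, C, D]
After 8 (reverse(0, 6)): [D, C, A, F, B, E, G]
After 9 (swap(0, 6)): [G, C, A, F, B, E, D]
After 10 (swap(6, 3)): [G, C, A, D, B, E, F]
After 11 (swap(5, 4)): [G, C, A, D, E, B, F]
After 12 (swap(1, 2)): [G, A, C, D, E, B, F]
After 13 (swap(6, 5)): [G, A, C, D, E, F, B]
After 14 (swap(6, 0)): [B, A, C, D, E, F, G]
After 15 (swap(0, 1)): [A, B, C, D, E, F, G]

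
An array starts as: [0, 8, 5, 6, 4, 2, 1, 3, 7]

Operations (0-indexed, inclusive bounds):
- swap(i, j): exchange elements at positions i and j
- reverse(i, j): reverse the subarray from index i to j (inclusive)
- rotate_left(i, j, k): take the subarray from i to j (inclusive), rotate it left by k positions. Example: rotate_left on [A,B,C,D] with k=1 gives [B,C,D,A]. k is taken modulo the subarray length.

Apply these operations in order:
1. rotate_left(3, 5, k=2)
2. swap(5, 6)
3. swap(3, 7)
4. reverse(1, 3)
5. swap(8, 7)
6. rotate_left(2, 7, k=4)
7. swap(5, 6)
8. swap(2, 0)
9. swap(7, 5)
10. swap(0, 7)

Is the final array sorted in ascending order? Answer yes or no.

After 1 (rotate_left(3, 5, k=2)): [0, 8, 5, 2, 6, 4, 1, 3, 7]
After 2 (swap(5, 6)): [0, 8, 5, 2, 6, 1, 4, 3, 7]
After 3 (swap(3, 7)): [0, 8, 5, 3, 6, 1, 4, 2, 7]
After 4 (reverse(1, 3)): [0, 3, 5, 8, 6, 1, 4, 2, 7]
After 5 (swap(8, 7)): [0, 3, 5, 8, 6, 1, 4, 7, 2]
After 6 (rotate_left(2, 7, k=4)): [0, 3, 4, 7, 5, 8, 6, 1, 2]
After 7 (swap(5, 6)): [0, 3, 4, 7, 5, 6, 8, 1, 2]
After 8 (swap(2, 0)): [4, 3, 0, 7, 5, 6, 8, 1, 2]
After 9 (swap(7, 5)): [4, 3, 0, 7, 5, 1, 8, 6, 2]
After 10 (swap(0, 7)): [6, 3, 0, 7, 5, 1, 8, 4, 2]

Answer: no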